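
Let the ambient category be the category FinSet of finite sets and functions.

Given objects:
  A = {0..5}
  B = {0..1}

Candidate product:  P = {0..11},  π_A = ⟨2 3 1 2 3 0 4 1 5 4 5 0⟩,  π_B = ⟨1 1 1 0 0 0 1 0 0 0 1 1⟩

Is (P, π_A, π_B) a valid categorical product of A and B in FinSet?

|A|·|B| = 6·2 = 12;  |P| = 12
Check the pairing map k ↦ (π_A(k), π_B(k)):
  0 : (2,1)
  1 : (3,1)
  2 : (1,1)
  3 : (2,0)
  4 : (3,0)
  5 : (0,0)
  6 : (4,1)
  7 : (1,0)
  8 : (5,0)
  9 : (4,0)
  10 : (5,1)
  11 : (0,1)
distinct pairs in image: 12 / 12 needed
  → bijection onto A×B; projections well-typed.

Answer: VALID PRODUCT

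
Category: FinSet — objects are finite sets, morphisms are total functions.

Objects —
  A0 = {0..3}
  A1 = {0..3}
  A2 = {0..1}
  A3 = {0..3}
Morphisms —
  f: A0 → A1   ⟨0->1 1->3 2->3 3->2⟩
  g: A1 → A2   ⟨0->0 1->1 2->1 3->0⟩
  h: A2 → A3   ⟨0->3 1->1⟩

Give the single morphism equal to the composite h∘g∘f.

Answer: ⟨0->1 1->3 2->3 3->1⟩

Work:
  0 f→1 g→1 h→1
  1 f→3 g→0 h→3
  2 f→3 g→0 h→3
  3 f→2 g→1 h→1
result: ⟨0->1 1->3 2->3 3->1⟩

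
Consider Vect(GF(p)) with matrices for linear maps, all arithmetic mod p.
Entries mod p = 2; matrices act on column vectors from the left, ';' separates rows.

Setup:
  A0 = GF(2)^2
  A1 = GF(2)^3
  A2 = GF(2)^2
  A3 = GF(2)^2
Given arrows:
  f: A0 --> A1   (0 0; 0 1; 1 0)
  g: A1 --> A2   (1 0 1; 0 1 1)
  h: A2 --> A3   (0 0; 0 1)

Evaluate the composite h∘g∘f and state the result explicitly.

  e0=(1,0) f-->(0,0,1) g-->(1,1) h-->(0,1)
  e1=(0,1) f-->(0,1,0) g-->(0,1) h-->(0,1)
⟦path⟧: (0 0; 1 1)

Answer: (0 0; 1 1)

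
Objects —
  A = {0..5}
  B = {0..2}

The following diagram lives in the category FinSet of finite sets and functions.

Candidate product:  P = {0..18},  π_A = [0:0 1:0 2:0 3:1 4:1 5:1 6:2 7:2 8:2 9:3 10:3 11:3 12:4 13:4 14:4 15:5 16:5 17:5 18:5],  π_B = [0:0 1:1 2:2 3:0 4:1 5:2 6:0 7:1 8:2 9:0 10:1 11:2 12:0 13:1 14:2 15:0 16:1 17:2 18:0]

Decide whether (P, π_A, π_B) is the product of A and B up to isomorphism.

Answer: NOT A VALID PRODUCT — |P|=19 ≠ |A|·|B|=18

Work:
|A|·|B| = 6·3 = 18;  |P| = 19
  → cardinalities differ; no bijection possible.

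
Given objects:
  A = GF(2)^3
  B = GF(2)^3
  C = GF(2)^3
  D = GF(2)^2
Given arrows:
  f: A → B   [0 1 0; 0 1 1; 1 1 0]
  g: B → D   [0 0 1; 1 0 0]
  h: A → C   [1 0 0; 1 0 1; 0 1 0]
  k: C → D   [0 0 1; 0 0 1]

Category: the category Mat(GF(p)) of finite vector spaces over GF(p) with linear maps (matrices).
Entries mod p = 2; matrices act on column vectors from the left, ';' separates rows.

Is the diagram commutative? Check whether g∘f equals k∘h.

Path 1 = f;g:
  e0=(1,0,0) f→(0,0,1) g→(1,0)
  e1=(0,1,0) f→(1,1,1) g→(1,1)
  e2=(0,0,1) f→(0,1,0) g→(0,0)
  composite₁ = [1 1 0; 0 1 0]
Path 2 = h;k:
  e0=(1,0,0) h→(1,1,0) k→(0,0)
  e1=(0,1,0) h→(0,0,1) k→(1,1)
  e2=(0,0,1) h→(0,1,0) k→(0,0)
  composite₂ = [0 1 0; 0 1 0]
Equal? differ; not commutative

Answer: DOES NOT COMMUTE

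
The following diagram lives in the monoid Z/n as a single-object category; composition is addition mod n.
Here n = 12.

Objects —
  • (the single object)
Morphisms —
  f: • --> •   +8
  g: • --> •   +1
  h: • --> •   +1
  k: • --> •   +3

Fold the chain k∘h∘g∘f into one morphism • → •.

Answer: +1

Work:
  0 +8≡8 +1≡9 +1≡10 +3≡1  (mod 12)
composite: +1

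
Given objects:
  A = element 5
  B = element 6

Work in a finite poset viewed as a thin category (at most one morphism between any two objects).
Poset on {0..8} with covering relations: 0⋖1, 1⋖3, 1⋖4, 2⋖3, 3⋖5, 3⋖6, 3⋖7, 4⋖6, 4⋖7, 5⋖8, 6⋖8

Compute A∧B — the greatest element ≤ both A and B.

{x : x<=A ∧ x<=B} = {0,1,2,3}  (A=5, B=6)
  0 <= 3
  1 <= 3
  2 <= 3
  3 <= 3
glb = 3

Answer: A∧B = 3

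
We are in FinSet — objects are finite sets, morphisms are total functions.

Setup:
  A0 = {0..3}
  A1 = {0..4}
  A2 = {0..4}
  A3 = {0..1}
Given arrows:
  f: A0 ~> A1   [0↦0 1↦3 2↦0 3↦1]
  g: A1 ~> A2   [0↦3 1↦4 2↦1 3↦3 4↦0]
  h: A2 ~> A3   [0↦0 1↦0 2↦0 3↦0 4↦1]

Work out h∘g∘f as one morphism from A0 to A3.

  0 f~>0 g~>3 h~>0
  1 f~>3 g~>3 h~>0
  2 f~>0 g~>3 h~>0
  3 f~>1 g~>4 h~>1
⟦path⟧: [0↦0 1↦0 2↦0 3↦1]

Answer: [0↦0 1↦0 2↦0 3↦1]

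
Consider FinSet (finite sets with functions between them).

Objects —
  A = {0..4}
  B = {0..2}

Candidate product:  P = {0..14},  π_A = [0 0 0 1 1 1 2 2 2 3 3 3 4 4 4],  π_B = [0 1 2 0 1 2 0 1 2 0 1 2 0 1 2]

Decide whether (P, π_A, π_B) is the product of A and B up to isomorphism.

|A|·|B| = 5·3 = 15;  |P| = 15
Check the pairing map k ↦ (π_A(k), π_B(k)):
  0 ↦ (0,0)
  1 ↦ (0,1)
  2 ↦ (0,2)
  3 ↦ (1,0)
  4 ↦ (1,1)
  5 ↦ (1,2)
  6 ↦ (2,0)
  7 ↦ (2,1)
  8 ↦ (2,2)
  9 ↦ (3,0)
  10 ↦ (3,1)
  11 ↦ (3,2)
  12 ↦ (4,0)
  13 ↦ (4,1)
  14 ↦ (4,2)
distinct pairs in image: 15 / 15 needed
  → bijection onto A×B; projections well-typed.

Answer: VALID PRODUCT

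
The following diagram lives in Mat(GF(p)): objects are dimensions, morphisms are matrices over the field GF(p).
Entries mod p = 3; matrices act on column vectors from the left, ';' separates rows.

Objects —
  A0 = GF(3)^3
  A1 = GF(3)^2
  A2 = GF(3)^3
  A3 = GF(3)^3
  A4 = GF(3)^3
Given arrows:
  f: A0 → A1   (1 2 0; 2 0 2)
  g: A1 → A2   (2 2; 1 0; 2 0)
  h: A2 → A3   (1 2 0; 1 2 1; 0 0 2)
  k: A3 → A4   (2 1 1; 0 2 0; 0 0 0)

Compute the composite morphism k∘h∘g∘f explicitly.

  e0=(1,0,0) f→(1,2) g→(0,1,2) h→(2,1,1) k→(0,2,0)
  e1=(0,1,0) f→(2,0) g→(1,2,1) h→(2,0,2) k→(0,0,0)
  e2=(0,0,1) f→(0,2) g→(1,0,0) h→(1,1,0) k→(0,2,0)
composite: (0 0 0; 2 0 2; 0 0 0)

Answer: (0 0 0; 2 0 2; 0 0 0)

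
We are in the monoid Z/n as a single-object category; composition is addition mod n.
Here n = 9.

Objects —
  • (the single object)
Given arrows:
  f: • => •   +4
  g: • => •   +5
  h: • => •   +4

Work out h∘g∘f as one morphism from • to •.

Answer: +4

Derivation:
  0 +4≡4 +5≡0 +4≡4  (mod 9)
⟦path⟧: +4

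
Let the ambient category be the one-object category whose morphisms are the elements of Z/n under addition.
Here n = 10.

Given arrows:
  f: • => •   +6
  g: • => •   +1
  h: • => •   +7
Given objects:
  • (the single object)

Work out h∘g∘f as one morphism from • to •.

  0 +6≡6 +1≡7 +7≡4  (mod 10)
composite: +4

Answer: +4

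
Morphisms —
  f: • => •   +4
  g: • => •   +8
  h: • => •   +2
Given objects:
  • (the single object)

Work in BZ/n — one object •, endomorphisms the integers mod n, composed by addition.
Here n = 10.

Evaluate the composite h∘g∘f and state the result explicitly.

  0 +4≡4 +8≡2 +2≡4  (mod 10)
result: +4

Answer: +4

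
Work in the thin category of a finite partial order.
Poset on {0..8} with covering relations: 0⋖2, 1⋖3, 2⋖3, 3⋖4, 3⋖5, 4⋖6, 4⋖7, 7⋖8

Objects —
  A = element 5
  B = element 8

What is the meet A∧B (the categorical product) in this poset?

Answer: A∧B = 3

Trace:
{x : x⊑A ∧ x⊑B} = {0,1,2,3}  (A=5, B=8)
  0 ⊑ 3
  1 ⊑ 3
  2 ⊑ 3
  3 ⊑ 3
glb = 3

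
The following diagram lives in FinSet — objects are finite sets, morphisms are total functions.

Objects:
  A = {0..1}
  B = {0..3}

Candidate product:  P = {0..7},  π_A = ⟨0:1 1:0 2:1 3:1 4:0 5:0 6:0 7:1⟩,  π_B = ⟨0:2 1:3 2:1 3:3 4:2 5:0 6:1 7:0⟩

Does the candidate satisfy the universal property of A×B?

|A|·|B| = 2·4 = 8;  |P| = 8
Check the pairing map k ↦ (π_A(k), π_B(k)):
  0 : (1,2)
  1 : (0,3)
  2 : (1,1)
  3 : (1,3)
  4 : (0,2)
  5 : (0,0)
  6 : (0,1)
  7 : (1,0)
distinct pairs in image: 8 / 8 needed
  → bijection onto A×B; projections well-typed.

Answer: VALID PRODUCT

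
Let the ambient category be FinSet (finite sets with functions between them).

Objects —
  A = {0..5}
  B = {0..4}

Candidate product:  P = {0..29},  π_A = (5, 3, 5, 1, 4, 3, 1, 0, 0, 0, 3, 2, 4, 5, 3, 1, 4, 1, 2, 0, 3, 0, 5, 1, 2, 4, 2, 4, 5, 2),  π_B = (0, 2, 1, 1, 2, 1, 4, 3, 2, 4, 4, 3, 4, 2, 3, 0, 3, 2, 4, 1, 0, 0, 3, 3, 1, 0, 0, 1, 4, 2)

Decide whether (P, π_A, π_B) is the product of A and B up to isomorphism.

|A|·|B| = 6·5 = 30;  |P| = 30
Check the pairing map k ↦ (π_A(k), π_B(k)):
  0 ↦ (5,0)
  1 ↦ (3,2)
  2 ↦ (5,1)
  3 ↦ (1,1)
  4 ↦ (4,2)
  5 ↦ (3,1)
  6 ↦ (1,4)
  7 ↦ (0,3)
  8 ↦ (0,2)
  9 ↦ (0,4)
  10 ↦ (3,4)
  11 ↦ (2,3)
  12 ↦ (4,4)
  13 ↦ (5,2)
  14 ↦ (3,3)
  15 ↦ (1,0)
  16 ↦ (4,3)
  17 ↦ (1,2)
  18 ↦ (2,4)
  19 ↦ (0,1)
  20 ↦ (3,0)
  21 ↦ (0,0)
  22 ↦ (5,3)
  23 ↦ (1,3)
  24 ↦ (2,1)
  25 ↦ (4,0)
  26 ↦ (2,0)
  27 ↦ (4,1)
  28 ↦ (5,4)
  29 ↦ (2,2)
distinct pairs in image: 30 / 30 needed
  → bijection onto A×B; projections well-typed.

Answer: VALID PRODUCT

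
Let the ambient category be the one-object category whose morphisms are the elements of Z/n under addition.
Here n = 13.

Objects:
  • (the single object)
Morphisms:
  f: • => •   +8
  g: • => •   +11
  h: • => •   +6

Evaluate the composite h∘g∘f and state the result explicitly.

  0 +8≡8 +11≡6 +6≡12  (mod 13)
result: +12

Answer: +12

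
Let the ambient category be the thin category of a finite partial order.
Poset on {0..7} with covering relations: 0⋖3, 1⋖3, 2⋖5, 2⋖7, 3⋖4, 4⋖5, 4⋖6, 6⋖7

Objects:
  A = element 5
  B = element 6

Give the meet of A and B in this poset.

{x : x⊑A ∧ x⊑B} = {0,1,3,4}  (A=5, B=6)
  0 ⊑ 4
  1 ⊑ 4
  3 ⊑ 4
  4 ⊑ 4
glb = 4

Answer: A∧B = 4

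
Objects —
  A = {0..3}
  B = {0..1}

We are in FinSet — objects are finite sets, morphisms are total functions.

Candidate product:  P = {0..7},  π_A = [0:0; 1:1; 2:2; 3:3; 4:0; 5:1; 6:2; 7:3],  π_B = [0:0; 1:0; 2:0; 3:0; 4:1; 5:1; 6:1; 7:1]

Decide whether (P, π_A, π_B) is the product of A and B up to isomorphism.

|A|·|B| = 4·2 = 8;  |P| = 8
Check the pairing map k ↦ (π_A(k), π_B(k)):
  0 : (0,0)
  1 : (1,0)
  2 : (2,0)
  3 : (3,0)
  4 : (0,1)
  5 : (1,1)
  6 : (2,1)
  7 : (3,1)
distinct pairs in image: 8 / 8 needed
  → bijection onto A×B; projections well-typed.

Answer: VALID PRODUCT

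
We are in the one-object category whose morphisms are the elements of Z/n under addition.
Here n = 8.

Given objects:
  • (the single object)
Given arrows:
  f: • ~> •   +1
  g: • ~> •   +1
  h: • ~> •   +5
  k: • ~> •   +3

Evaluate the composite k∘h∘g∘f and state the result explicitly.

Answer: +2

Derivation:
  0 +1≡1 +1≡2 +5≡7 +3≡2  (mod 8)
result: +2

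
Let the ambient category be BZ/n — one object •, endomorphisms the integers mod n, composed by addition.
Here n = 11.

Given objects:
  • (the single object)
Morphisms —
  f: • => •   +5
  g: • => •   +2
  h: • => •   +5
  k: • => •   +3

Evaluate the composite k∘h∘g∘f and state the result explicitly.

Answer: +4

Trace:
  0 +5≡5 +2≡7 +5≡1 +3≡4  (mod 11)
⟦path⟧: +4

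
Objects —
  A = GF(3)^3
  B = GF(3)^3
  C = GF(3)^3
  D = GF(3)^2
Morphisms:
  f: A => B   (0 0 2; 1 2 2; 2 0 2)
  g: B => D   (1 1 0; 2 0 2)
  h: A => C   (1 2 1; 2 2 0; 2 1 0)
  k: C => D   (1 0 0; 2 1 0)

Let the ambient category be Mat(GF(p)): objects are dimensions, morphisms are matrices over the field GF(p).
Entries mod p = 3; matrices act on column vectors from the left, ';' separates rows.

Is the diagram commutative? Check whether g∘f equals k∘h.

Path 1 = f;g:
  e0=(1,0,0) f=>(0,1,2) g=>(1,1)
  e1=(0,1,0) f=>(0,2,0) g=>(2,0)
  e2=(0,0,1) f=>(2,2,2) g=>(1,2)
  composite₁ = (1 2 1; 1 0 2)
Path 2 = h;k:
  e0=(1,0,0) h=>(1,2,2) k=>(1,1)
  e1=(0,1,0) h=>(2,2,1) k=>(2,0)
  e2=(0,0,1) h=>(1,0,0) k=>(1,2)
  composite₂ = (1 2 1; 1 0 2)
Equal? same morphism ✓

Answer: COMMUTES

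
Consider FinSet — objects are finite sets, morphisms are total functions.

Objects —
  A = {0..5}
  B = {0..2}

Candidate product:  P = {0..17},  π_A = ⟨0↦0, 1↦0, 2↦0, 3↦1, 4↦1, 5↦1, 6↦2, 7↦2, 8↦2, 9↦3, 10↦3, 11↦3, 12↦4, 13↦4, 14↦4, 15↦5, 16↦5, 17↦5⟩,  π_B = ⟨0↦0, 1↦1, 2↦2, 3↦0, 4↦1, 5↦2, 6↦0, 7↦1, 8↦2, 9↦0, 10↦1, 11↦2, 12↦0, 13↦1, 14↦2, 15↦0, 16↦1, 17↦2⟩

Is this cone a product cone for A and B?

|A|·|B| = 6·3 = 18;  |P| = 18
Check the pairing map k ↦ (π_A(k), π_B(k)):
  0 ↦ (0,0)
  1 ↦ (0,1)
  2 ↦ (0,2)
  3 ↦ (1,0)
  4 ↦ (1,1)
  5 ↦ (1,2)
  6 ↦ (2,0)
  7 ↦ (2,1)
  8 ↦ (2,2)
  9 ↦ (3,0)
  10 ↦ (3,1)
  11 ↦ (3,2)
  12 ↦ (4,0)
  13 ↦ (4,1)
  14 ↦ (4,2)
  15 ↦ (5,0)
  16 ↦ (5,1)
  17 ↦ (5,2)
distinct pairs in image: 18 / 18 needed
  → bijection onto A×B; projections well-typed.

Answer: VALID PRODUCT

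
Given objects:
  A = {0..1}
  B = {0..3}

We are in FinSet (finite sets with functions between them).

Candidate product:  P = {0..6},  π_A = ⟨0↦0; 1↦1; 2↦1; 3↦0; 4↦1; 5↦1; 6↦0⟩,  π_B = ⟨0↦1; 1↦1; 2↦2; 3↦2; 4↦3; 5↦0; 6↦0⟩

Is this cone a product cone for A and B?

Answer: NOT A VALID PRODUCT — |P|=7 ≠ |A|·|B|=8

Trace:
|A|·|B| = 2·4 = 8;  |P| = 7
  → cardinalities differ; no bijection possible.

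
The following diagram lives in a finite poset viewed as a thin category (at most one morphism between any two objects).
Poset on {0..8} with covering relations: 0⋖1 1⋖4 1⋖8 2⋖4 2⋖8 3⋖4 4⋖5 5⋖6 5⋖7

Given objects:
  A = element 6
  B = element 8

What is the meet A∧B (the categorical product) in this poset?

Lower bounds of A=6 and B=8: {0,1,2}
  maximal lower bounds 1 and 2 are incomparable: neither 1≤2 nor 2≤1
→ no greatest lower bound exists

Answer: NO MEET EXISTS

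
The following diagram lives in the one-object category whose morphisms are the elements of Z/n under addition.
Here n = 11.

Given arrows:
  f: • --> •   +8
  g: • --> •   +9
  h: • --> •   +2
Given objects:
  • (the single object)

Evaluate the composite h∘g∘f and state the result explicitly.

  0 +8≡8 +9≡6 +2≡8  (mod 11)
composite: +8

Answer: +8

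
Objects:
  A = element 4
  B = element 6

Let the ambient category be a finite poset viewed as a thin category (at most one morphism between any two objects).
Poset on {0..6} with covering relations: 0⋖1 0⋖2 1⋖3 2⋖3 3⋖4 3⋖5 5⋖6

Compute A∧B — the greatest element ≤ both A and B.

Answer: A∧B = 3

Derivation:
Common predecessors of 4,6: {0,1,2,3}
  0 ≤ 3
  1 ≤ 3
  2 ≤ 3
  3 ≤ 3
glb = 3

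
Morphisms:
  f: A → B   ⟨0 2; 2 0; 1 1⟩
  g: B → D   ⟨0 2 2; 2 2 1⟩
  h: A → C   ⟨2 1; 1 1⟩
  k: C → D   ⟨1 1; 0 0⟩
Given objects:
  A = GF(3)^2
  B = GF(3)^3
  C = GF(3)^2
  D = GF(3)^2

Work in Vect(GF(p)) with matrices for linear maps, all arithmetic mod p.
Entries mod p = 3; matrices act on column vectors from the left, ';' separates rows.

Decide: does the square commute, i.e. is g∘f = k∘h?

Answer: DOES NOT COMMUTE

Trace:
1) trace f;g:
  e0=⟨1,0⟩ f→⟨0,2,1⟩ g→⟨0,2⟩
  e1=⟨0,1⟩ f→⟨2,0,1⟩ g→⟨2,2⟩
  ⟦path⟧₁ = ⟨0 2; 2 2⟩
2) trace h;k:
  e0=⟨1,0⟩ h→⟨2,1⟩ k→⟨0,0⟩
  e1=⟨0,1⟩ h→⟨1,1⟩ k→⟨2,0⟩
  ⟦path⟧₂ = ⟨0 2; 0 0⟩
Equal? differ; not commutative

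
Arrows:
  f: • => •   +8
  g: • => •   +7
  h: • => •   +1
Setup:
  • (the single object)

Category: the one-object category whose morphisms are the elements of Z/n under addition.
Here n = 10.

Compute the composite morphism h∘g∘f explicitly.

Answer: +6

Trace:
  0 +8≡8 +7≡5 +1≡6  (mod 10)
result: +6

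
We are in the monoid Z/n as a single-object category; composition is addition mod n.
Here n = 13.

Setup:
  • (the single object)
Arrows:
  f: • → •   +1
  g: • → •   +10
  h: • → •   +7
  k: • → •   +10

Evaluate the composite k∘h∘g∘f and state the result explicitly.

  0 +1≡1 +10≡11 +7≡5 +10≡2  (mod 13)
⟦path⟧: +2

Answer: +2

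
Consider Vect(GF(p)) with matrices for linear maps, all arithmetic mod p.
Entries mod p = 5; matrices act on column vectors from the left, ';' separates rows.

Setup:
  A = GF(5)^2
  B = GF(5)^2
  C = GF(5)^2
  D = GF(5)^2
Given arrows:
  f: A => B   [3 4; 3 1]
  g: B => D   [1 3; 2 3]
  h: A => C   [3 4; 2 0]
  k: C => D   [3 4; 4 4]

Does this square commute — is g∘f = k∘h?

Answer: COMMUTES

Work:
1) trace f;g:
  e0=⟨1,0⟩ f=>⟨3,3⟩ g=>⟨2,0⟩
  e1=⟨0,1⟩ f=>⟨4,1⟩ g=>⟨2,1⟩
  ⟦path⟧₁ = [2 2; 0 1]
2) trace h;k:
  e0=⟨1,0⟩ h=>⟨3,2⟩ k=>⟨2,0⟩
  e1=⟨0,1⟩ h=>⟨4,0⟩ k=>⟨2,1⟩
  ⟦path⟧₂ = [2 2; 0 1]
Equal? YES — commutes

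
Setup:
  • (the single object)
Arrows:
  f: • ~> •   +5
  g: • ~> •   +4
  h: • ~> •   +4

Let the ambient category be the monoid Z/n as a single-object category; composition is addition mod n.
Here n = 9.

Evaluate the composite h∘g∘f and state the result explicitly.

Answer: +4

Derivation:
  0 +5≡5 +4≡0 +4≡4  (mod 9)
⟦path⟧: +4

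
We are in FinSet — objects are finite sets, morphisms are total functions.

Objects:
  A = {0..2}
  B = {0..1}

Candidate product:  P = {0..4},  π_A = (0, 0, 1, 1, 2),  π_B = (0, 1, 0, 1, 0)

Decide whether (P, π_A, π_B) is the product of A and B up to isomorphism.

Answer: NOT A VALID PRODUCT — |P|=5 ≠ |A|·|B|=6

Derivation:
|A|·|B| = 3·2 = 6;  |P| = 5
  → cardinalities differ; no bijection possible.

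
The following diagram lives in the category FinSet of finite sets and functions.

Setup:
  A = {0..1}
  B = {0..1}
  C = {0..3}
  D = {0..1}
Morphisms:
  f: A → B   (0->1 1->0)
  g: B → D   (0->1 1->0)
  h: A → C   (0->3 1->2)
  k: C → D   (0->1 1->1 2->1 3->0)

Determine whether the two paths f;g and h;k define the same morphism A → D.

Along f;g (path 1):
  0 f→1 g→0
  1 f→0 g→1
  composite₁ = (0->0 1->1)
Along h;k (path 2):
  0 h→3 k→0
  1 h→2 k→1
  composite₂ = (0->0 1->1)
Equal? same morphism ✓

Answer: COMMUTES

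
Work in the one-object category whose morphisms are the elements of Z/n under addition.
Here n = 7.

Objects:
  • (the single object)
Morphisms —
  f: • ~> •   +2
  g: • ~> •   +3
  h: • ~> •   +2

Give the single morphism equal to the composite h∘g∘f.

  0 +2≡2 +3≡5 +2≡0  (mod 7)
result: +0

Answer: +0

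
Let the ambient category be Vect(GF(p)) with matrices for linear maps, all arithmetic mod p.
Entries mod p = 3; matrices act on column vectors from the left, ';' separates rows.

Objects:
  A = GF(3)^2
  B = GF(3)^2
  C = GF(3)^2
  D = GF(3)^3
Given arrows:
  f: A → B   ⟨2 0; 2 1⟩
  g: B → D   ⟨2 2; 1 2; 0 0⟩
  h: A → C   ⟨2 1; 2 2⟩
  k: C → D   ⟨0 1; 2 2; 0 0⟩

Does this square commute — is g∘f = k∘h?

Path 1 = f;g:
  e0=[1,0] f→[2,2] g→[2,0,0]
  e1=[0,1] f→[0,1] g→[2,2,0]
  result₁ = ⟨2 2; 0 2; 0 0⟩
Path 2 = h;k:
  e0=[1,0] h→[2,2] k→[2,2,0]
  e1=[0,1] h→[1,2] k→[2,0,0]
  result₂ = ⟨2 2; 2 0; 0 0⟩
Equal? NO — does not commute

Answer: DOES NOT COMMUTE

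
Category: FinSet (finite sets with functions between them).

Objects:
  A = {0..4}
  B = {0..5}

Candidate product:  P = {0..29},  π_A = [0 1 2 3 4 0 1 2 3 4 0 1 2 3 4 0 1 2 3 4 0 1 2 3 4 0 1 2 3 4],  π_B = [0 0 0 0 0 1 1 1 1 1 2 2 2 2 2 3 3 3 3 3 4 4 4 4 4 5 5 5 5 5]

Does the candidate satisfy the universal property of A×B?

Answer: VALID PRODUCT

Work:
|A|·|B| = 5·6 = 30;  |P| = 30
Check the pairing map k ↦ (π_A(k), π_B(k)):
  0 ↦ (0,0)
  1 ↦ (1,0)
  2 ↦ (2,0)
  3 ↦ (3,0)
  4 ↦ (4,0)
  5 ↦ (0,1)
  6 ↦ (1,1)
  7 ↦ (2,1)
  8 ↦ (3,1)
  9 ↦ (4,1)
  10 ↦ (0,2)
  11 ↦ (1,2)
  12 ↦ (2,2)
  13 ↦ (3,2)
  14 ↦ (4,2)
  15 ↦ (0,3)
  16 ↦ (1,3)
  17 ↦ (2,3)
  18 ↦ (3,3)
  19 ↦ (4,3)
  20 ↦ (0,4)
  21 ↦ (1,4)
  22 ↦ (2,4)
  23 ↦ (3,4)
  24 ↦ (4,4)
  25 ↦ (0,5)
  26 ↦ (1,5)
  27 ↦ (2,5)
  28 ↦ (3,5)
  29 ↦ (4,5)
distinct pairs in image: 30 / 30 needed
  → bijection onto A×B; projections well-typed.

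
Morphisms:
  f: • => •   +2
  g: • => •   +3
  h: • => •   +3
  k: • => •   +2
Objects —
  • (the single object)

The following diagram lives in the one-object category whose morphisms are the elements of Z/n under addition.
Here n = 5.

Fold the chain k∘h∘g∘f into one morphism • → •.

  0 +2≡2 +3≡0 +3≡3 +2≡0  (mod 5)
result: +0

Answer: +0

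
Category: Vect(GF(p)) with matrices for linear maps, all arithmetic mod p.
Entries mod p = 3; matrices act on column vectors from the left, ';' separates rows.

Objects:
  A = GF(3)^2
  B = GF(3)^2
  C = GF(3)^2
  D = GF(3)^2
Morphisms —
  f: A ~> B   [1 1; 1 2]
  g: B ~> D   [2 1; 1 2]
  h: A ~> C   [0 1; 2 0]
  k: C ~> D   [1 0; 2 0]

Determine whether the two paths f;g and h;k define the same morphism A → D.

1) trace f;g:
  e0=⟨1,0⟩ f~>⟨1,1⟩ g~>⟨0,0⟩
  e1=⟨0,1⟩ f~>⟨1,2⟩ g~>⟨1,2⟩
  composite₁ = [0 1; 0 2]
2) trace h;k:
  e0=⟨1,0⟩ h~>⟨0,2⟩ k~>⟨0,0⟩
  e1=⟨0,1⟩ h~>⟨1,0⟩ k~>⟨1,2⟩
  composite₂ = [0 1; 0 2]
Equal? same morphism ✓

Answer: COMMUTES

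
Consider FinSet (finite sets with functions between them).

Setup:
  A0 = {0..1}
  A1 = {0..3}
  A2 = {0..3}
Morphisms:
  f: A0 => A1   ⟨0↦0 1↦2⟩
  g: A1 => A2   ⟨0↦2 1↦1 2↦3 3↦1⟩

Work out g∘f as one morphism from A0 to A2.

Answer: ⟨0↦2 1↦3⟩

Trace:
  0 f=>0 g=>2
  1 f=>2 g=>3
⟦path⟧: ⟨0↦2 1↦3⟩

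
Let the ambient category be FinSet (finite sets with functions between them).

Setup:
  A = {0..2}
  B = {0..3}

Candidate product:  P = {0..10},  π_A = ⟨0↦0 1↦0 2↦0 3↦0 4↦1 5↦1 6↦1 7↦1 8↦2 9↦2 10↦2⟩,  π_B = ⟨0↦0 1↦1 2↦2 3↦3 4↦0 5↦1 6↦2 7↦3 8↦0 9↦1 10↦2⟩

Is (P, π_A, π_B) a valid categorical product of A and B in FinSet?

|A|·|B| = 3·4 = 12;  |P| = 11
  → cardinalities differ; no bijection possible.

Answer: NOT A VALID PRODUCT — |P|=11 ≠ |A|·|B|=12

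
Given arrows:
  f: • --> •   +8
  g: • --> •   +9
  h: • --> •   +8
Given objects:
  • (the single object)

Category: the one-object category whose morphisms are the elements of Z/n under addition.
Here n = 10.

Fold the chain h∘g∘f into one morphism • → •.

  0 +8≡8 +9≡7 +8≡5  (mod 10)
composite: +5

Answer: +5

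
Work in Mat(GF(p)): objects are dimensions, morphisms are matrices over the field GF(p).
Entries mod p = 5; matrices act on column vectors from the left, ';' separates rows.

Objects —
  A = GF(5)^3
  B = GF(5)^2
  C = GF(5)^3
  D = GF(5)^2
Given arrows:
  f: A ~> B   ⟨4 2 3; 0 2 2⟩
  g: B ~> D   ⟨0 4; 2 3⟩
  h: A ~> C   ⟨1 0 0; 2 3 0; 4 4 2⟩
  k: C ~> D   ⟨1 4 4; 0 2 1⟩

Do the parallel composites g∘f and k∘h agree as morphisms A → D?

Along f;g (path 1):
  e0=⟨1,0,0⟩ f~>⟨4,0⟩ g~>⟨0,3⟩
  e1=⟨0,1,0⟩ f~>⟨2,2⟩ g~>⟨3,0⟩
  e2=⟨0,0,1⟩ f~>⟨3,2⟩ g~>⟨3,2⟩
  composite₁ = ⟨0 3 3; 3 0 2⟩
Along h;k (path 2):
  e0=⟨1,0,0⟩ h~>⟨1,2,4⟩ k~>⟨0,3⟩
  e1=⟨0,1,0⟩ h~>⟨0,3,4⟩ k~>⟨3,0⟩
  e2=⟨0,0,1⟩ h~>⟨0,0,2⟩ k~>⟨3,2⟩
  composite₂ = ⟨0 3 3; 3 0 2⟩
Equal? YES — commutes

Answer: COMMUTES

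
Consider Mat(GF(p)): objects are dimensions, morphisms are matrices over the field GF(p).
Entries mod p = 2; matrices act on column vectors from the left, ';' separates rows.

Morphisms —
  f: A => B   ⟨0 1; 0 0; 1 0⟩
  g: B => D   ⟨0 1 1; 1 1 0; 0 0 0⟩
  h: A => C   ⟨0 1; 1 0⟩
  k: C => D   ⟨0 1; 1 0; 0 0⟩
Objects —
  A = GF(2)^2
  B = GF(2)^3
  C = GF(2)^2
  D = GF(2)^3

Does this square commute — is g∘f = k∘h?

1) trace f;g:
  e0=⟨1,0⟩ f=>⟨0,0,1⟩ g=>⟨1,0,0⟩
  e1=⟨0,1⟩ f=>⟨1,0,0⟩ g=>⟨0,1,0⟩
  composite₁ = ⟨1 0; 0 1; 0 0⟩
2) trace h;k:
  e0=⟨1,0⟩ h=>⟨0,1⟩ k=>⟨1,0,0⟩
  e1=⟨0,1⟩ h=>⟨1,0⟩ k=>⟨0,1,0⟩
  composite₂ = ⟨1 0; 0 1; 0 0⟩
Equal? same morphism ✓

Answer: COMMUTES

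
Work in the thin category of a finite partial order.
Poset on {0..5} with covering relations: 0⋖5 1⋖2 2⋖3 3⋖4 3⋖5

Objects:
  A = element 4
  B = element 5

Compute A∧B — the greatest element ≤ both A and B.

Answer: A∧B = 3

Trace:
{x : x≤A ∧ x≤B} = {1,2,3}  (A=4, B=5)
  1 ≤ 3
  2 ≤ 3
  3 ≤ 3
glb = 3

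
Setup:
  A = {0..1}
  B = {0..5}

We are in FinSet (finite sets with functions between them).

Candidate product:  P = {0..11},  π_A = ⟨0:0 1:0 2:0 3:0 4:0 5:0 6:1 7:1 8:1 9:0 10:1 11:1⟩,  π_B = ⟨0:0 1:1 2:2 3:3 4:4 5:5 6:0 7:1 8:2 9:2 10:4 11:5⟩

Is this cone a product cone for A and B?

|A|·|B| = 2·6 = 12;  |P| = 12
Check the pairing map k ↦ (π_A(k), π_B(k)):
  0 : (0,0)
  1 : (0,1)
  2 : (0,2)
  3 : (0,3)
  4 : (0,4)
  5 : (0,5)
  6 : (1,0)
  7 : (1,1)
  8 : (1,2)
  9 : (0,2)  ✗ repeats pair of k=2
  10 : (1,4)
  11 : (1,5)
distinct pairs in image: 11 / 12 needed
  → (0,2) hit at k=2 and k=9

Answer: NOT A VALID PRODUCT — duplicate pair at indices 2,9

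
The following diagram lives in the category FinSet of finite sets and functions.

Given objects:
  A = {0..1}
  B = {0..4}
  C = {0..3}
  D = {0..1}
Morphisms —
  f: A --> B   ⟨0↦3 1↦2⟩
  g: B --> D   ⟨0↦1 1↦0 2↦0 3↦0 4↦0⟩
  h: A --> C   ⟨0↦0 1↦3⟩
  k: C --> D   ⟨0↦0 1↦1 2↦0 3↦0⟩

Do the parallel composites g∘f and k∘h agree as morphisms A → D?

Path 1 = f;g:
  0 f-->3 g-->0
  1 f-->2 g-->0
  ⟦path⟧₁ = ⟨0↦0 1↦0⟩
Path 2 = h;k:
  0 h-->0 k-->0
  1 h-->3 k-->0
  ⟦path⟧₂ = ⟨0↦0 1↦0⟩
Equal? equal; square commutes

Answer: COMMUTES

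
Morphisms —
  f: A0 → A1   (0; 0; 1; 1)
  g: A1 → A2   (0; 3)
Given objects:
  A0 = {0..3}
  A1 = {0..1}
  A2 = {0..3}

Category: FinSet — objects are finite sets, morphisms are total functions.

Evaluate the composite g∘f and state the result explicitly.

Answer: (0; 0; 3; 3)

Trace:
  0 f→0 g→0
  1 f→0 g→0
  2 f→1 g→3
  3 f→1 g→3
result: (0; 0; 3; 3)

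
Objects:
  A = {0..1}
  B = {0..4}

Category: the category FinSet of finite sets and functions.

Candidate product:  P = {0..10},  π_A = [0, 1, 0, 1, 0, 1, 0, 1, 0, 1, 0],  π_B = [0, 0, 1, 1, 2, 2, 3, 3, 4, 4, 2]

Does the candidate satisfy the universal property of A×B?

|A|·|B| = 2·5 = 10;  |P| = 11
  → cardinalities differ; no bijection possible.

Answer: NOT A VALID PRODUCT — |P|=11 ≠ |A|·|B|=10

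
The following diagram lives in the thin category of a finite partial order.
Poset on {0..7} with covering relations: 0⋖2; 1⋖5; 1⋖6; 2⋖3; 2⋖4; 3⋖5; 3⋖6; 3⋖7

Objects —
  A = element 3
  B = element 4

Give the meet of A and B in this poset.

Lower bounds of A=3 and B=4: {0,2}
  0 ⊑ 2
  2 ⊑ 2
glb = 2

Answer: A∧B = 2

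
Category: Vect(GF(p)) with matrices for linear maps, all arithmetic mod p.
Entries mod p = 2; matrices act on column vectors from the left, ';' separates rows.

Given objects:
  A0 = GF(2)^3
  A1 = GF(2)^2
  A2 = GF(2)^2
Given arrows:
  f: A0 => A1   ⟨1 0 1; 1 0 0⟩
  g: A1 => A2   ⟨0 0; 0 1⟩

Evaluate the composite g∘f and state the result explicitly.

Answer: ⟨0 0 0; 1 0 0⟩

Trace:
  e0=⟨1,0,0⟩ f=>⟨1,1⟩ g=>⟨0,1⟩
  e1=⟨0,1,0⟩ f=>⟨0,0⟩ g=>⟨0,0⟩
  e2=⟨0,0,1⟩ f=>⟨1,0⟩ g=>⟨0,0⟩
result: ⟨0 0 0; 1 0 0⟩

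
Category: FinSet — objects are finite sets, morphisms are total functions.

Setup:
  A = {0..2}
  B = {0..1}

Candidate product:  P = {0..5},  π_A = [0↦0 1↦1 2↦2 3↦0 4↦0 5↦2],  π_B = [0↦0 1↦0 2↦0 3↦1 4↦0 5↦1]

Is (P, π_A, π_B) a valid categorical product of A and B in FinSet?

|A|·|B| = 3·2 = 6;  |P| = 6
Check the pairing map k ↦ (π_A(k), π_B(k)):
  0 ↦ (0,0)
  1 ↦ (1,0)
  2 ↦ (2,0)
  3 ↦ (0,1)
  4 ↦ (0,0)  ✗ repeats pair of k=0
  5 ↦ (2,1)
distinct pairs in image: 5 / 6 needed
  → (0,0) hit at k=0 and k=4

Answer: NOT A VALID PRODUCT — duplicate pair at indices 0,4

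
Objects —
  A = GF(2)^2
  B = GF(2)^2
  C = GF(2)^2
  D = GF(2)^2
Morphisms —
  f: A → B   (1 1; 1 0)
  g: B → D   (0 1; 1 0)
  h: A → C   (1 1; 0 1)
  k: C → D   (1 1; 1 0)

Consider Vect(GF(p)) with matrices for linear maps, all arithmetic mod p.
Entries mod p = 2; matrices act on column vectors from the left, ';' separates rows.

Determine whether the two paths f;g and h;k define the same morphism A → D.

Along f;g (path 1):
  e0=⟨1,0⟩ f→⟨1,1⟩ g→⟨1,1⟩
  e1=⟨0,1⟩ f→⟨1,0⟩ g→⟨0,1⟩
  composite₁ = (1 0; 1 1)
Along h;k (path 2):
  e0=⟨1,0⟩ h→⟨1,0⟩ k→⟨1,1⟩
  e1=⟨0,1⟩ h→⟨1,1⟩ k→⟨0,1⟩
  composite₂ = (1 0; 1 1)
Equal? YES — commutes

Answer: COMMUTES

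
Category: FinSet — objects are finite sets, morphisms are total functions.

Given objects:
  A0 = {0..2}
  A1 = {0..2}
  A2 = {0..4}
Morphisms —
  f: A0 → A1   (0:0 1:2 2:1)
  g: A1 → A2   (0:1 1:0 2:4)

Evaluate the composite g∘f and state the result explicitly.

  0 f→0 g→1
  1 f→2 g→4
  2 f→1 g→0
result: (0:1 1:4 2:0)

Answer: (0:1 1:4 2:0)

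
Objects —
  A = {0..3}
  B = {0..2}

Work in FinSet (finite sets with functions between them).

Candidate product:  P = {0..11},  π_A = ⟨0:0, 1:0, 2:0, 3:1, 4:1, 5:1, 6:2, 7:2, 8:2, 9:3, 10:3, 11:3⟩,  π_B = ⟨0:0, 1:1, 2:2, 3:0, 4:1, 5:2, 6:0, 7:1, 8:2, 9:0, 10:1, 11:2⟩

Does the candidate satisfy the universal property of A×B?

Answer: VALID PRODUCT

Work:
|A|·|B| = 4·3 = 12;  |P| = 12
Check the pairing map k ↦ (π_A(k), π_B(k)):
  0 : (0,0)
  1 : (0,1)
  2 : (0,2)
  3 : (1,0)
  4 : (1,1)
  5 : (1,2)
  6 : (2,0)
  7 : (2,1)
  8 : (2,2)
  9 : (3,0)
  10 : (3,1)
  11 : (3,2)
distinct pairs in image: 12 / 12 needed
  → bijection onto A×B; projections well-typed.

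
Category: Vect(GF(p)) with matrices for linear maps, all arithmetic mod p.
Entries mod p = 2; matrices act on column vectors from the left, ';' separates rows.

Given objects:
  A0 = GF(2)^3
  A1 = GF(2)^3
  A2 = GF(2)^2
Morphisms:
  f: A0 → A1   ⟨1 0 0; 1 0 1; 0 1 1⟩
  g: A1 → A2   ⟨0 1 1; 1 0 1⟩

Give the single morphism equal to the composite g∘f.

  e0=(1,0,0) f→(1,1,0) g→(1,1)
  e1=(0,1,0) f→(0,0,1) g→(1,1)
  e2=(0,0,1) f→(0,1,1) g→(0,1)
composite: ⟨1 1 0; 1 1 1⟩

Answer: ⟨1 1 0; 1 1 1⟩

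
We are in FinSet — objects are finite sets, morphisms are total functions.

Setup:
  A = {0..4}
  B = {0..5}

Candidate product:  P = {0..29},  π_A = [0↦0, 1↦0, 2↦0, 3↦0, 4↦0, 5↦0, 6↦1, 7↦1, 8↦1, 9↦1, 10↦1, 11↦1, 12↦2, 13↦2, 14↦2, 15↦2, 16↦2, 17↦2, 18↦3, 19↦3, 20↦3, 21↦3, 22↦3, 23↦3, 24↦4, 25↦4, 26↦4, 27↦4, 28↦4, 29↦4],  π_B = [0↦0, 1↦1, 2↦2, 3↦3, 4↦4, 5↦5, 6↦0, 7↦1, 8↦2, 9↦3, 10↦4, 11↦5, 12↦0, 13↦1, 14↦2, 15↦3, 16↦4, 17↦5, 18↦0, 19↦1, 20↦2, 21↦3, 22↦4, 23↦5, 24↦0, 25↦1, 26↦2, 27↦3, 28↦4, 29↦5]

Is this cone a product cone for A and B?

Answer: VALID PRODUCT

Work:
|A|·|B| = 5·6 = 30;  |P| = 30
Check the pairing map k ↦ (π_A(k), π_B(k)):
  0 ↦ (0,0)
  1 ↦ (0,1)
  2 ↦ (0,2)
  3 ↦ (0,3)
  4 ↦ (0,4)
  5 ↦ (0,5)
  6 ↦ (1,0)
  7 ↦ (1,1)
  8 ↦ (1,2)
  9 ↦ (1,3)
  10 ↦ (1,4)
  11 ↦ (1,5)
  12 ↦ (2,0)
  13 ↦ (2,1)
  14 ↦ (2,2)
  15 ↦ (2,3)
  16 ↦ (2,4)
  17 ↦ (2,5)
  18 ↦ (3,0)
  19 ↦ (3,1)
  20 ↦ (3,2)
  21 ↦ (3,3)
  22 ↦ (3,4)
  23 ↦ (3,5)
  24 ↦ (4,0)
  25 ↦ (4,1)
  26 ↦ (4,2)
  27 ↦ (4,3)
  28 ↦ (4,4)
  29 ↦ (4,5)
distinct pairs in image: 30 / 30 needed
  → bijection onto A×B; projections well-typed.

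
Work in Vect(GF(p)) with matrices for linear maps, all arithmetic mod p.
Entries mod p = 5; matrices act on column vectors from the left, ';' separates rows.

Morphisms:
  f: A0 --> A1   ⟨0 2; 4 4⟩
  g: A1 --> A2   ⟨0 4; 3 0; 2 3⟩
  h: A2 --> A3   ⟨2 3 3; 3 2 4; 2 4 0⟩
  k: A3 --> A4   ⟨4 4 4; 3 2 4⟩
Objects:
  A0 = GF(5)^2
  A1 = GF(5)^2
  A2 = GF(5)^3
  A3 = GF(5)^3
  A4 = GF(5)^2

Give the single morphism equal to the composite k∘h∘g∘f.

  e0=(1,0) f-->(0,4) g-->(1,0,2) h-->(3,1,2) k-->(4,4)
  e1=(0,1) f-->(2,4) g-->(1,1,1) h-->(3,4,1) k-->(2,1)
composite: ⟨4 2; 4 1⟩

Answer: ⟨4 2; 4 1⟩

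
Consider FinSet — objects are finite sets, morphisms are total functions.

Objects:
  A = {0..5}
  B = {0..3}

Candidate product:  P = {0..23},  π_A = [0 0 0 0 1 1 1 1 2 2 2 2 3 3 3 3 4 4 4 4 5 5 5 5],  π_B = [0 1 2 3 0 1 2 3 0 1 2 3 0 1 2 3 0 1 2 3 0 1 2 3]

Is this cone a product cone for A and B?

|A|·|B| = 6·4 = 24;  |P| = 24
Check the pairing map k ↦ (π_A(k), π_B(k)):
  0 ↦ (0,0)
  1 ↦ (0,1)
  2 ↦ (0,2)
  3 ↦ (0,3)
  4 ↦ (1,0)
  5 ↦ (1,1)
  6 ↦ (1,2)
  7 ↦ (1,3)
  8 ↦ (2,0)
  9 ↦ (2,1)
  10 ↦ (2,2)
  11 ↦ (2,3)
  12 ↦ (3,0)
  13 ↦ (3,1)
  14 ↦ (3,2)
  15 ↦ (3,3)
  16 ↦ (4,0)
  17 ↦ (4,1)
  18 ↦ (4,2)
  19 ↦ (4,3)
  20 ↦ (5,0)
  21 ↦ (5,1)
  22 ↦ (5,2)
  23 ↦ (5,3)
distinct pairs in image: 24 / 24 needed
  → bijection onto A×B; projections well-typed.

Answer: VALID PRODUCT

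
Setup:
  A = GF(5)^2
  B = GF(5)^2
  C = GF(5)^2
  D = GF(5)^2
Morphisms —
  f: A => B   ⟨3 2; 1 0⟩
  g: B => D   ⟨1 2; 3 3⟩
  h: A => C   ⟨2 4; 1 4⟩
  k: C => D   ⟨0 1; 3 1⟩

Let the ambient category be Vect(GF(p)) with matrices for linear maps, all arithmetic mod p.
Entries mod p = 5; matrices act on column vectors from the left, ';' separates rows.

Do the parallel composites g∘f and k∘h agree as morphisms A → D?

1) trace f;g:
  e0=[1,0] f=>[3,1] g=>[0,2]
  e1=[0,1] f=>[2,0] g=>[2,1]
  ⟦path⟧₁ = ⟨0 2; 2 1⟩
2) trace h;k:
  e0=[1,0] h=>[2,1] k=>[1,2]
  e1=[0,1] h=>[4,4] k=>[4,1]
  ⟦path⟧₂ = ⟨1 4; 2 1⟩
Equal? distinct morphisms ✗

Answer: DOES NOT COMMUTE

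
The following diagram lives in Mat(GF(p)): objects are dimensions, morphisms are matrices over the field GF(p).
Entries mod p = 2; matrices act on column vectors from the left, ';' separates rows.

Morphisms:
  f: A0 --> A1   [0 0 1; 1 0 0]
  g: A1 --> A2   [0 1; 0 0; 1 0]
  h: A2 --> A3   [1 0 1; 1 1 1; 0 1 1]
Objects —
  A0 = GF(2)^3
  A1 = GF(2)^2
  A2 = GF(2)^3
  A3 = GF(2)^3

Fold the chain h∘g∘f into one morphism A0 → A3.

  e0=[1,0,0] f-->[0,1] g-->[1,0,0] h-->[1,1,0]
  e1=[0,1,0] f-->[0,0] g-->[0,0,0] h-->[0,0,0]
  e2=[0,0,1] f-->[1,0] g-->[0,0,1] h-->[1,1,1]
result: [1 0 1; 1 0 1; 0 0 1]

Answer: [1 0 1; 1 0 1; 0 0 1]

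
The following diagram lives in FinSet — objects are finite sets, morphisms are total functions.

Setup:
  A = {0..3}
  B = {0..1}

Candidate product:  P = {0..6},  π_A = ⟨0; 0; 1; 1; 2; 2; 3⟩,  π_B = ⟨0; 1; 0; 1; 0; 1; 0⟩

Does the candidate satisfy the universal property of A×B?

Answer: NOT A VALID PRODUCT — |P|=7 ≠ |A|·|B|=8

Trace:
|A|·|B| = 4·2 = 8;  |P| = 7
  → cardinalities differ; no bijection possible.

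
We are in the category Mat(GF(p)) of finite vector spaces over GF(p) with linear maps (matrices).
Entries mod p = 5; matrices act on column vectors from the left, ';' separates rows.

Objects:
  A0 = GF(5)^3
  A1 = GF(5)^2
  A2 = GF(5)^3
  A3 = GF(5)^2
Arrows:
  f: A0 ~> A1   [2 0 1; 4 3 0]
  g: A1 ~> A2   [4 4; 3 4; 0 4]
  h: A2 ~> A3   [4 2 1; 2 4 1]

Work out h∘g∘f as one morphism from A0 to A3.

  e0=[1,0,0] f~>[2,4] g~>[4,2,1] h~>[1,2]
  e1=[0,1,0] f~>[0,3] g~>[2,2,2] h~>[4,4]
  e2=[0,0,1] f~>[1,0] g~>[4,3,0] h~>[2,0]
result: [1 4 2; 2 4 0]

Answer: [1 4 2; 2 4 0]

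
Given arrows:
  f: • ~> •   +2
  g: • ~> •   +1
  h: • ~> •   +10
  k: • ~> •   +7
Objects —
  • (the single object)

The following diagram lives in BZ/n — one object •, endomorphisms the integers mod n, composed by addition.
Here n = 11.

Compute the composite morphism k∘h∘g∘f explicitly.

Answer: +9

Trace:
  0 +2≡2 +1≡3 +10≡2 +7≡9  (mod 11)
composite: +9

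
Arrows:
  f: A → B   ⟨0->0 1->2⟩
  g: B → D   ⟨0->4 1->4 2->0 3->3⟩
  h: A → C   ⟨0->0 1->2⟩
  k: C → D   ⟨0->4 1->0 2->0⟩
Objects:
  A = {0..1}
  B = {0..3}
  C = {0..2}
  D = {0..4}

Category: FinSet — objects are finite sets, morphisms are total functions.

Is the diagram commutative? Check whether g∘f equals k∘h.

Along f;g (path 1):
  0 f→0 g→4
  1 f→2 g→0
  ⟦path⟧₁ = ⟨0->4 1->0⟩
Along h;k (path 2):
  0 h→0 k→4
  1 h→2 k→0
  ⟦path⟧₂ = ⟨0->4 1->0⟩
Equal? YES — commutes

Answer: COMMUTES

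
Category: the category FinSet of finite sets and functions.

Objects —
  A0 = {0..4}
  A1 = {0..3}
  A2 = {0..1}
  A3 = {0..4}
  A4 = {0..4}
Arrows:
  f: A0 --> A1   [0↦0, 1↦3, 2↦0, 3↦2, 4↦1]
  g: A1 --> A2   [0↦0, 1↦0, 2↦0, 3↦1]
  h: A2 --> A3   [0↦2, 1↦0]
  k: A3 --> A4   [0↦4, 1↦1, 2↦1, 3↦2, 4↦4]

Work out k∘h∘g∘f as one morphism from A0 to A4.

  0 f-->0 g-->0 h-->2 k-->1
  1 f-->3 g-->1 h-->0 k-->4
  2 f-->0 g-->0 h-->2 k-->1
  3 f-->2 g-->0 h-->2 k-->1
  4 f-->1 g-->0 h-->2 k-->1
result: [0↦1, 1↦4, 2↦1, 3↦1, 4↦1]

Answer: [0↦1, 1↦4, 2↦1, 3↦1, 4↦1]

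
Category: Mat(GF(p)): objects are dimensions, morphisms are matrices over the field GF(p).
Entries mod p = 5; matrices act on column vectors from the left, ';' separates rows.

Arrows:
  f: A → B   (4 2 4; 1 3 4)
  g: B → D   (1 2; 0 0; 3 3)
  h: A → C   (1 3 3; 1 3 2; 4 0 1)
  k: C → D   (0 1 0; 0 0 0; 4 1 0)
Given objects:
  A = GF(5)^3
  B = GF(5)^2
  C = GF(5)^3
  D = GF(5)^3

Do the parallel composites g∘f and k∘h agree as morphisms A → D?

Path 1 = f;g:
  e0=⟨1,0,0⟩ f→⟨4,1⟩ g→⟨1,0,0⟩
  e1=⟨0,1,0⟩ f→⟨2,3⟩ g→⟨3,0,0⟩
  e2=⟨0,0,1⟩ f→⟨4,4⟩ g→⟨2,0,4⟩
  result₁ = (1 3 2; 0 0 0; 0 0 4)
Path 2 = h;k:
  e0=⟨1,0,0⟩ h→⟨1,1,4⟩ k→⟨1,0,0⟩
  e1=⟨0,1,0⟩ h→⟨3,3,0⟩ k→⟨3,0,0⟩
  e2=⟨0,0,1⟩ h→⟨3,2,1⟩ k→⟨2,0,4⟩
  result₂ = (1 3 2; 0 0 0; 0 0 4)
Equal? equal; square commutes

Answer: COMMUTES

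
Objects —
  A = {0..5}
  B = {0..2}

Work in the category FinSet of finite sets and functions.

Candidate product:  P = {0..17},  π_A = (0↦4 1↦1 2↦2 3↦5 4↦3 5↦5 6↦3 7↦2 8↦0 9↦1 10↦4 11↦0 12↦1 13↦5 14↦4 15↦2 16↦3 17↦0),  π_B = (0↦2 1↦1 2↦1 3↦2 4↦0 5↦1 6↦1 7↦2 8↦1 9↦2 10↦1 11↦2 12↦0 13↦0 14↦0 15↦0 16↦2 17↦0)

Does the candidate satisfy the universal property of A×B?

Answer: VALID PRODUCT

Work:
|A|·|B| = 6·3 = 18;  |P| = 18
Check the pairing map k ↦ (π_A(k), π_B(k)):
  0 ↦ (4,2)
  1 ↦ (1,1)
  2 ↦ (2,1)
  3 ↦ (5,2)
  4 ↦ (3,0)
  5 ↦ (5,1)
  6 ↦ (3,1)
  7 ↦ (2,2)
  8 ↦ (0,1)
  9 ↦ (1,2)
  10 ↦ (4,1)
  11 ↦ (0,2)
  12 ↦ (1,0)
  13 ↦ (5,0)
  14 ↦ (4,0)
  15 ↦ (2,0)
  16 ↦ (3,2)
  17 ↦ (0,0)
distinct pairs in image: 18 / 18 needed
  → bijection onto A×B; projections well-typed.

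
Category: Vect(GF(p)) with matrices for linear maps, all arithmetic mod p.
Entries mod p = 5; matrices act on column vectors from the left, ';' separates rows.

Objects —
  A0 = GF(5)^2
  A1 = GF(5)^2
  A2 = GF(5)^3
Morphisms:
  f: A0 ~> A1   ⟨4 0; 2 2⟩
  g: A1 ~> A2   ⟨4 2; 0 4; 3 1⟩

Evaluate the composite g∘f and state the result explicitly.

Answer: ⟨0 4; 3 3; 4 2⟩

Work:
  e0=[1,0] f~>[4,2] g~>[0,3,4]
  e1=[0,1] f~>[0,2] g~>[4,3,2]
result: ⟨0 4; 3 3; 4 2⟩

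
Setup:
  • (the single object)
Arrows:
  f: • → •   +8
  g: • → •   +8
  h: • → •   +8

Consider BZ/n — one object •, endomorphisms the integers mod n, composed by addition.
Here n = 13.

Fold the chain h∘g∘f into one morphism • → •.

  0 +8≡8 +8≡3 +8≡11  (mod 13)
composite: +11

Answer: +11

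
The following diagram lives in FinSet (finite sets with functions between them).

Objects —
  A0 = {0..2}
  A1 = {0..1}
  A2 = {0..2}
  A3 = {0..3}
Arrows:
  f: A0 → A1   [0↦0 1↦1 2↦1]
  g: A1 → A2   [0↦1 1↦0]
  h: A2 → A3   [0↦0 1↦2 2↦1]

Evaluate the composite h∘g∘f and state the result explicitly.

Answer: [0↦2 1↦0 2↦0]

Trace:
  0 f→0 g→1 h→2
  1 f→1 g→0 h→0
  2 f→1 g→0 h→0
result: [0↦2 1↦0 2↦0]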